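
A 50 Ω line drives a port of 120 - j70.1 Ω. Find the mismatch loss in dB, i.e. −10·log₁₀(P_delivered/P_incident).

Γ = (70 − j70.1)/(170 − j70.1), |Γ| = 0.539
|Γ|² = 0.29, so P_del/P_inc = 1 − |Γ|² = 0.71
ML = −10·log₁₀(1 − |Γ|²)

mismatch loss ≈ 1.49 dB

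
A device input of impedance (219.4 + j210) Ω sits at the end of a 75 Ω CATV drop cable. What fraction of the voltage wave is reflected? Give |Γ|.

Γ = (Z_L − Z_0)/(Z_L + Z_0) = (144.4 + j210)/(294.4 + j210)
|Γ| = 255/362

|Γ| ≈ 0.705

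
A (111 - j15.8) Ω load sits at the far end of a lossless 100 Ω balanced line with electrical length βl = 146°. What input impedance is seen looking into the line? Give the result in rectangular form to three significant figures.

tan(βl) = tan(146°) = -0.675
Z_in = Z_0·(Z_L + jZ_0·tanβl)/(Z_0 + jZ_L·tanβl)
     = 100·(111 − j83.3)/(89.3 − j74.9)

Z_in ≈ 119 + j6.42 Ω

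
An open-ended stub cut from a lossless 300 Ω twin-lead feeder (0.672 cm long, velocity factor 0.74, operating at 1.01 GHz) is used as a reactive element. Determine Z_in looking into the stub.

λ = v/f = 0.74·c / 1.01 GHz = 0.22 m
βl = 2π·l/λ = 2π × 0.0306 = 11°
tan(βl) = 0.194
For an open-ended stub, Z_in = −jZ_0·cot(βl) = −jZ_0/tan(βl)

Z_in ≈ −j1540 Ω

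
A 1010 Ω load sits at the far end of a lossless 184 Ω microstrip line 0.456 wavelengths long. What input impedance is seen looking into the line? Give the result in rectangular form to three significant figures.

βl = 2π × 0.456 = 164°
tan(βl) = tan(164°) = -0.284
Z_in = Z_0·(Z_L + jZ_0·tanβl)/(Z_0 + jZ_L·tanβl)
     = 184·(1010 − j52.2)/(184 − j287)

Z_in ≈ 319 + j444 Ω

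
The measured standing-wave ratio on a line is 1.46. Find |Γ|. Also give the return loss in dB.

|Γ| = (S − 1)/(S + 1) = (1.46 − 1)/(1.46 + 1) = 0.46/2.46
RL = −20·log₁₀|Γ| = −20·log₁₀(0.187)

|Γ| ≈ 0.187; return loss ≈ 14.6 dB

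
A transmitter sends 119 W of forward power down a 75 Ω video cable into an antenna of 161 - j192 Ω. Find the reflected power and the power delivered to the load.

P_reflected ≈ 56.9 W; P_delivered ≈ 62.1 W

|Γ| = |(86 − j192)/(236 − j192)| = 0.692
|Γ|² = 0.478
P_refl = |Γ|²·P_inc = 56.9 W, P_del = (1 − |Γ|²)·P_inc = 62.1 W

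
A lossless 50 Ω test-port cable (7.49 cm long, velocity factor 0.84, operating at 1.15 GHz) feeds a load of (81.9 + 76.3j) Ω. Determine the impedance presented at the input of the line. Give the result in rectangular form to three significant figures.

Z_in ≈ 15.7 + j11.7 Ω

λ = v/f = 0.84·c / 1.15 GHz = 0.219 m
βl = 2π·l/λ = 2π × 0.342 = 123°
tan(βl) = tan(123°) = -1.54
Z_in = Z_0·(Z_L + jZ_0·tanβl)/(Z_0 + jZ_L·tanβl)
     = 50·(81.9 − j0.546)/(167 − j126)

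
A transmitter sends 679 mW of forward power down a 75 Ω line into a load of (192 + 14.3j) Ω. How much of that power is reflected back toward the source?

|Γ| = |(117 + j14.3)/(267 + j14.3)| = 0.441
|Γ|² = 0.194
P_refl = |Γ|²·P_inc = 132 mW, P_del = (1 − |Γ|²)·P_inc = 547 mW

P_reflected ≈ 132 mW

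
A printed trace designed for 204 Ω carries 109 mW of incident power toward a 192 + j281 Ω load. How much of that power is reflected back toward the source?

P_reflected ≈ 36.6 mW

|Γ| = |(-12 + j281)/(396 + j281)| = 0.579
|Γ|² = 0.336
P_refl = |Γ|²·P_inc = 36.6 mW, P_del = (1 − |Γ|²)·P_inc = 72.4 mW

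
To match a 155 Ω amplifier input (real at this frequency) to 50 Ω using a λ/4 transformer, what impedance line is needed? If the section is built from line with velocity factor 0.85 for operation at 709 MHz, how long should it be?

Z_qwt ≈ 88 Ω; length ≈ 8.99 cm

Z_qwt = √(Z_0·R_L) = √(50 × 155) = √7750
λ = 0.85·c/f = 0.36 m, so l = λ/4 = 0.0899 m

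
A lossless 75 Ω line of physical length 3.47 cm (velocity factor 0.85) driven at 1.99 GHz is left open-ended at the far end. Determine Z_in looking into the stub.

λ = v/f = 0.85·c / 1.99 GHz = 0.128 m
βl = 2π·l/λ = 2π × 0.271 = 97.5°
tan(βl) = -7.61
For an open-ended stub, Z_in = −jZ_0·cot(βl) = −jZ_0/tan(βl)

Z_in ≈ +j9.86 Ω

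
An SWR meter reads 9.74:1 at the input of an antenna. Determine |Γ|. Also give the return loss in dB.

|Γ| ≈ 0.814; return loss ≈ 1.79 dB

|Γ| = (S − 1)/(S + 1) = (9.74 − 1)/(9.74 + 1) = 8.74/10.7
RL = −20·log₁₀|Γ| = −20·log₁₀(0.814)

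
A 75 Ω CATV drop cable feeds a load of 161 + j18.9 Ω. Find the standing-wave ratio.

VSWR ≈ 2.18

Γ = (Z_L − Z_0)/(Z_L + Z_0) = (86 + j18.9)/(236 + j18.9)
|Γ| = 88.1/237 = 0.372
VSWR = (1 + |Γ|)/(1 − |Γ|) = 1.37/0.628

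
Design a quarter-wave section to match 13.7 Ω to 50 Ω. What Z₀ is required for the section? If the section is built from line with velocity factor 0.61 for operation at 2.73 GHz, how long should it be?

Z_qwt ≈ 26.2 Ω; length ≈ 1.68 cm

Z_qwt = √(Z_0·R_L) = √(50 × 13.7) = √685
λ = 0.61·c/f = 0.067 m, so l = λ/4 = 0.0168 m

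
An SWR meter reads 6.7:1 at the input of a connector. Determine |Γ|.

|Γ| ≈ 0.74

|Γ| = (S − 1)/(S + 1) = (6.7 − 1)/(6.7 + 1) = 5.7/7.7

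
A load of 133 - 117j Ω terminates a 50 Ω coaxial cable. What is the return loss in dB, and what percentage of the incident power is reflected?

Γ = (83 − j117)/(183 − j117), |Γ| = 0.66
RL = −20·log₁₀(0.66) = 3.6 dB
P_refl/P_inc = |Γ|² = 0.436

RL ≈ 3.6 dB; 43.6% of incident power reflected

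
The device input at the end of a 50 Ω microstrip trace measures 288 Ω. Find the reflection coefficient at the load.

Γ = (Z_L − Z_0)/(Z_L + Z_0) = (288 − 50)/(288 + 50) = 238/338

Γ = 0.704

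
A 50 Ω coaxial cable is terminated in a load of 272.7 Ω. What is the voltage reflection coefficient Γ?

Γ = 0.69

Γ = (Z_L − Z_0)/(Z_L + Z_0) = (272.7 − 50)/(272.7 + 50) = 222.7/322.7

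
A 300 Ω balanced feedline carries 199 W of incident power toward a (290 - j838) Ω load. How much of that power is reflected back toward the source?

P_reflected ≈ 133 W

|Γ| = |(-10 − j838)/(590 − j838)| = 0.818
|Γ|² = 0.669
P_refl = |Γ|²·P_inc = 133 W, P_del = (1 − |Γ|²)·P_inc = 65.9 W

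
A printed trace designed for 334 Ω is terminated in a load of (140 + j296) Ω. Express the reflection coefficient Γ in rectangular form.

Γ = (Z_L − Z_0)/(Z_L + Z_0) = (-194 + j296)/(474 + j296)

Γ ≈ -0.0139 + j0.633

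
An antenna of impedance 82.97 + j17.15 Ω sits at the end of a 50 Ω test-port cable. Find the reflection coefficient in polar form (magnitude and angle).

Γ ≈ 0.277 ∠ 20.1°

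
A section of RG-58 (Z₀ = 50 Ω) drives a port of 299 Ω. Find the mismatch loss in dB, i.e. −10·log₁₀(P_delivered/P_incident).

Γ = (299 − 50)/(299 + 50) = 0.713
|Γ|² = 0.509, so P_del/P_inc = 1 − |Γ|² = 0.491
ML = −10·log₁₀(1 − |Γ|²)

mismatch loss ≈ 3.09 dB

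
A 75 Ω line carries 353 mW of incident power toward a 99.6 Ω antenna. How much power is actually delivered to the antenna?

P_delivered ≈ 346 mW

Γ = (99.6 − 75)/(99.6 + 75) = 0.141
|Γ|² = 0.0199
P_refl = |Γ|²·P_inc = 7.01 mW, P_del = (1 − |Γ|²)·P_inc = 346 mW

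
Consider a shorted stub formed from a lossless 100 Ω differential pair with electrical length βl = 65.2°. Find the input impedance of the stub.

Z_in ≈ +j216 Ω

tan(βl) = 2.16
For a shorted stub, Z_in = jZ_0·tan(βl)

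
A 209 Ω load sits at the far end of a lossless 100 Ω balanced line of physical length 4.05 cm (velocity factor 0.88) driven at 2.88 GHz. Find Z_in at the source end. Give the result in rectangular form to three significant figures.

λ = v/f = 0.88·c / 2.88 GHz = 0.0917 m
βl = 2π·l/λ = 2π × 0.442 = 159°
tan(βl) = tan(159°) = -0.383
Z_in = Z_0·(Z_L + jZ_0·tanβl)/(Z_0 + jZ_L·tanβl)
     = 100·(209 − j38.3)/(100 − j80)

Z_in ≈ 146 + j78.6 Ω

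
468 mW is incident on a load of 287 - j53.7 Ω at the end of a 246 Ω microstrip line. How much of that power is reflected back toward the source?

|Γ| = |(41 − j53.7)/(533 − j53.7)| = 0.126
|Γ|² = 0.0159
P_refl = |Γ|²·P_inc = 7.44 mW, P_del = (1 − |Γ|²)·P_inc = 461 mW

P_reflected ≈ 7.44 mW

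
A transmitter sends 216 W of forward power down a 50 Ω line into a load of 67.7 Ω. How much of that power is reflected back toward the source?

Γ = (67.7 − 50)/(67.7 + 50) = 0.15
|Γ|² = 0.0226
P_refl = |Γ|²·P_inc = 4.88 W, P_del = (1 − |Γ|²)·P_inc = 211 W

P_reflected ≈ 4.88 W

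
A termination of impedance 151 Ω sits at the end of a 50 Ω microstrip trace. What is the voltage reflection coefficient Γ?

Γ = 0.502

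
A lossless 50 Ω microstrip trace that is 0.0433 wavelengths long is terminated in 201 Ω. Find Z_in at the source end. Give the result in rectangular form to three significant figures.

Z_in ≈ 96 − j93.7 Ω

βl = 2π × 0.0433 = 15.6°
tan(βl) = tan(15.6°) = 0.279
Z_in = Z_0·(Z_L + jZ_0·tanβl)/(Z_0 + jZ_L·tanβl)
     = 50·(201 + j13.9)/(50 + j56.1)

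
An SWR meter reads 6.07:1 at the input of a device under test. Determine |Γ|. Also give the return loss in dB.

|Γ| ≈ 0.717; return loss ≈ 2.89 dB

|Γ| = (S − 1)/(S + 1) = (6.07 − 1)/(6.07 + 1) = 5.07/7.07
RL = −20·log₁₀|Γ| = −20·log₁₀(0.717)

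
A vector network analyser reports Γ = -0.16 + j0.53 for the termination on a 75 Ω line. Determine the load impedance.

Z_L = Z_0·(1 + Γ)/(1 − Γ) = 75·(0.84 + j0.53)/(1.16 − j0.53)

Z_L ≈ 32 + j48.9 Ω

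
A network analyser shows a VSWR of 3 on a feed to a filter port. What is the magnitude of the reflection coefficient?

|Γ| ≈ 0.5

|Γ| = (S − 1)/(S + 1) = (3 − 1)/(3 + 1) = 2/4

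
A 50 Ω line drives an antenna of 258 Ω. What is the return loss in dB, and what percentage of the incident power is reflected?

Γ = (258 − 50)/(258 + 50) = 0.675
RL = −20·log₁₀(0.675) = 3.41 dB
P_refl/P_inc = |Γ|² = 0.456

RL ≈ 3.41 dB; 45.6% of incident power reflected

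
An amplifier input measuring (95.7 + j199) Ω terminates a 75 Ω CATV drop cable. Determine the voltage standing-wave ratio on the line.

VSWR ≈ 7.44

Γ = (Z_L − Z_0)/(Z_L + Z_0) = (20.7 + j199)/(170.7 + j199)
|Γ| = 200/262 = 0.763
VSWR = (1 + |Γ|)/(1 − |Γ|) = 1.76/0.237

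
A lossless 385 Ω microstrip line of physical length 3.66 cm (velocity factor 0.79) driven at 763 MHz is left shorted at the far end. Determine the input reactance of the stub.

X_in ≈ 352 Ω (inductive)

λ = v/f = 0.79·c / 763 MHz = 0.311 m
βl = 2π·l/λ = 2π × 0.118 = 42.4°
tan(βl) = 0.914
For a shorted stub, Z_in = jZ_0·tan(βl)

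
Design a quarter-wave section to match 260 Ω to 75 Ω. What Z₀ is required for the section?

Z_qwt = √(Z_0·R_L) = √(75 × 260) = √19500

Z_qwt ≈ 140 Ω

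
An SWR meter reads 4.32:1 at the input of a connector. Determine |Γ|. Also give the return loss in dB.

|Γ| = (S − 1)/(S + 1) = (4.32 − 1)/(4.32 + 1) = 3.32/5.32
RL = −20·log₁₀|Γ| = −20·log₁₀(0.624)

|Γ| ≈ 0.624; return loss ≈ 4.1 dB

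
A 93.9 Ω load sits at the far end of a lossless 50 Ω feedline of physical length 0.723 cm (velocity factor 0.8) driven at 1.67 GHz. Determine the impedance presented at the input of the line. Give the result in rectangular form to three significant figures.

λ = v/f = 0.8·c / 1.67 GHz = 0.144 m
βl = 2π·l/λ = 2π × 0.0503 = 18.1°
tan(βl) = tan(18.1°) = 0.327
Z_in = Z_0·(Z_L + jZ_0·tanβl)/(Z_0 + jZ_L·tanβl)
     = 50·(93.9 + j16.4)/(50 + j30.7)

Z_in ≈ 75.5 − j30 Ω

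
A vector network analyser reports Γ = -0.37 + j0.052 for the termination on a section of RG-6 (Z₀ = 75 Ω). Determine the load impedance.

Z_L ≈ 34.3 + j4.15 Ω

Z_L = Z_0·(1 + Γ)/(1 − Γ) = 75·(0.63 + j0.052)/(1.37 − j0.052)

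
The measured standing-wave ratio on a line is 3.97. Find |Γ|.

|Γ| ≈ 0.598

|Γ| = (S − 1)/(S + 1) = (3.97 − 1)/(3.97 + 1) = 2.97/4.97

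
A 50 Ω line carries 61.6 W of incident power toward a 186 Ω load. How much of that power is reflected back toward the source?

Γ = (186 − 50)/(186 + 50) = 0.576
|Γ|² = 0.332
P_refl = |Γ|²·P_inc = 20.5 W, P_del = (1 − |Γ|²)·P_inc = 41.1 W

P_reflected ≈ 20.5 W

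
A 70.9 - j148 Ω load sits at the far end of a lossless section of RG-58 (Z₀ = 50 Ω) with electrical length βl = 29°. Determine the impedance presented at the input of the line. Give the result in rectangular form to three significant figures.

tan(βl) = tan(29°) = 0.554
Z_in = Z_0·(Z_L + jZ_0·tanβl)/(Z_0 + jZ_L·tanβl)
     = 50·(70.9 − j120)/(132 + j39.3)

Z_in ≈ 12.2 − j49.2 Ω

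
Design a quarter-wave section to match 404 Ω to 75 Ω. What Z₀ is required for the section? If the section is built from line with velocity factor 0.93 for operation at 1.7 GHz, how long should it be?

Z_qwt = √(Z_0·R_L) = √(75 × 404) = √30300
λ = 0.93·c/f = 0.164 m, so l = λ/4 = 0.041 m

Z_qwt ≈ 174 Ω; length ≈ 4.1 cm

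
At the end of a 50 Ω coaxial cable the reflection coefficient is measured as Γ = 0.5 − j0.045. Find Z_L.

Z_L = Z_0·(1 + Γ)/(1 − Γ) = 50·(1.5 − j0.045)/(0.5 + j0.045)

Z_L ≈ 148 − j17.9 Ω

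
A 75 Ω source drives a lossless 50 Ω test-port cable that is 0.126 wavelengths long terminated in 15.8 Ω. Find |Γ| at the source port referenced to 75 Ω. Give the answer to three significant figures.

|Γ| ≈ 0.552

βl = 2π × 0.126 = 45.4°
tan(βl) = 1.01
Z_in = Z_0·(Z_L + jZ_0·tanβl)/(Z_0 + jZ_L·tanβl) = 29 + j41.3 Ω
Γ_s = (Z_in − Z_s)/(Z_in + Z_s) = (-46 + j41.3)/(104 + j41.3), |Γ_s| = 0.552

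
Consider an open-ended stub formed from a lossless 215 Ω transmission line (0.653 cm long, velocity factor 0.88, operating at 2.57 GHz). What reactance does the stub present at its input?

λ = v/f = 0.88·c / 2.57 GHz = 0.103 m
βl = 2π·l/λ = 2π × 0.0636 = 22.9°
tan(βl) = 0.422
For an open-ended stub, Z_in = −jZ_0·cot(βl) = −jZ_0/tan(βl)

X_in ≈ -509 Ω (capacitive)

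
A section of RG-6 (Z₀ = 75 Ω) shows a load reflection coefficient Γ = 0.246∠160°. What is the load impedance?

Z_L = Z_0·(1 + Γ)/(1 − Γ) = 75·(0.769 + j0.0841)/(1.23 − j0.0841)

Z_L ≈ 46.3 + j8.29 Ω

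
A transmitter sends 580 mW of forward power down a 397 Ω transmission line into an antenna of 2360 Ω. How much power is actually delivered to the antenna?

P_delivered ≈ 286 mW

Γ = (2360 − 397)/(2360 + 397) = 0.712
|Γ|² = 0.507
P_refl = |Γ|²·P_inc = 294 mW, P_del = (1 − |Γ|²)·P_inc = 286 mW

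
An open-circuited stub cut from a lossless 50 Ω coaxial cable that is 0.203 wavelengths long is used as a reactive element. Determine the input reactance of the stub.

βl = 2π × 0.203 = 73.1°
tan(βl) = 3.29
For an open-circuited stub, Z_in = −jZ_0·cot(βl) = −jZ_0/tan(βl)

X_in ≈ -15.2 Ω (capacitive)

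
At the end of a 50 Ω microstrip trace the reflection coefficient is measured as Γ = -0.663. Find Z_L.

Z_L = Z_0·(1 + Γ)/(1 − Γ) = 50·(0.337)/(1.66)

Z_L ≈ 10.1 Ω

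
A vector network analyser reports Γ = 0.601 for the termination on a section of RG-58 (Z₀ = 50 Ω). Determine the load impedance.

Z_L = Z_0·(1 + Γ)/(1 − Γ) = 50·(1.6)/(0.399)

Z_L ≈ 201 Ω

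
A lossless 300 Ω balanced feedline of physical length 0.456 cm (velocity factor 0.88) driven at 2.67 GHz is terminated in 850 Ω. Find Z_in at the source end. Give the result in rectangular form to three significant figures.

Z_in ≈ 540 − j367 Ω

λ = v/f = 0.88·c / 2.67 GHz = 0.0989 m
βl = 2π·l/λ = 2π × 0.0461 = 16.6°
tan(βl) = tan(16.6°) = 0.298
Z_in = Z_0·(Z_L + jZ_0·tanβl)/(Z_0 + jZ_L·tanβl)
     = 300·(850 + j89.4)/(300 + j253)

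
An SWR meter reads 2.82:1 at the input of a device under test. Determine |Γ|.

|Γ| ≈ 0.476

|Γ| = (S − 1)/(S + 1) = (2.82 − 1)/(2.82 + 1) = 1.82/3.82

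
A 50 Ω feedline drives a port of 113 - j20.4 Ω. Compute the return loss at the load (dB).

Γ = (63 − j20.4)/(163 − j20.4), |Γ| = 0.403
RL = −20·log₁₀|Γ| = −20·log₁₀(0.403)

RL ≈ 7.89 dB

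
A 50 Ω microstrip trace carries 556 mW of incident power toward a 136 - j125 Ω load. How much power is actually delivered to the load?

|Γ| = |(86 − j125)/(186 − j125)| = 0.677
|Γ|² = 0.458
P_refl = |Γ|²·P_inc = 255 mW, P_del = (1 − |Γ|²)·P_inc = 301 mW

P_delivered ≈ 301 mW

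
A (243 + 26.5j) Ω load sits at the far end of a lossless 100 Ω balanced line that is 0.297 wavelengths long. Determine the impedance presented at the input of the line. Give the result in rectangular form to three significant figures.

βl = 2π × 0.297 = 107°
tan(βl) = tan(107°) = -3.29
Z_in = Z_0·(Z_L + jZ_0·tanβl)/(Z_0 + jZ_L·tanβl)
     = 100·(243 − j302)/(187 − j799)

Z_in ≈ 42.6 + j20.4 Ω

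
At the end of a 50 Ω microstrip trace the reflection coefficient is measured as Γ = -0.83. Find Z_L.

Z_L = Z_0·(1 + Γ)/(1 − Γ) = 50·(0.17)/(1.83)

Z_L ≈ 4.64 Ω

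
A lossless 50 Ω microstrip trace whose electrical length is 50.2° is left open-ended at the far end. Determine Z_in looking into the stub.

Z_in ≈ −j41.7 Ω

tan(βl) = 1.2
For an open-ended stub, Z_in = −jZ_0·cot(βl) = −jZ_0/tan(βl)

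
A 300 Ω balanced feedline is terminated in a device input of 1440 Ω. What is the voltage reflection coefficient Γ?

Γ = 0.655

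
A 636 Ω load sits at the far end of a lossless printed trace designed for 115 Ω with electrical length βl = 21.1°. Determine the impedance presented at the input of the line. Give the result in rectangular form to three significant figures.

tan(βl) = tan(21.1°) = 0.386
Z_in = Z_0·(Z_L + jZ_0·tanβl)/(Z_0 + jZ_L·tanβl)
     = 115·(636 + j44.4)/(115 + j245)

Z_in ≈ 132 − j236 Ω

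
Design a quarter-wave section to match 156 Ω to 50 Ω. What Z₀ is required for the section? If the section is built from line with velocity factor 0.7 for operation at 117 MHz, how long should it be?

Z_qwt = √(Z_0·R_L) = √(50 × 156) = √7800
λ = 0.7·c/f = 1.79 m, so l = λ/4 = 0.449 m

Z_qwt ≈ 88.3 Ω; length ≈ 44.9 cm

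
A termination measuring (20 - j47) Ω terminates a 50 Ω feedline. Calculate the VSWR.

Γ = (Z_L − Z_0)/(Z_L + Z_0) = (-30 − j47)/(70 − j47)
|Γ| = 55.8/84.3 = 0.661
VSWR = (1 + |Γ|)/(1 − |Γ|) = 1.66/0.339

VSWR ≈ 4.91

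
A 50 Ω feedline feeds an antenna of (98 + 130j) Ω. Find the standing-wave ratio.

Γ = (Z_L − Z_0)/(Z_L + Z_0) = (48 + j130)/(148 + j130)
|Γ| = 139/197 = 0.703
VSWR = (1 + |Γ|)/(1 − |Γ|) = 1.7/0.297

VSWR ≈ 5.75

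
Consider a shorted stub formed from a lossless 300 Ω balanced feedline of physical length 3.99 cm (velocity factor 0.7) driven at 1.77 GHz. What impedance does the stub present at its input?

λ = v/f = 0.7·c / 1.77 GHz = 0.119 m
βl = 2π·l/λ = 2π × 0.336 = 121°
tan(βl) = -1.66
For a shorted stub, Z_in = jZ_0·tan(βl)

Z_in ≈ −j498 Ω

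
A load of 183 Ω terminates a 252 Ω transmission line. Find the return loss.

Γ = (183 − 252)/(183 + 252) = -0.159
RL = −20·log₁₀|Γ| = −20·log₁₀(0.159)

RL ≈ 16 dB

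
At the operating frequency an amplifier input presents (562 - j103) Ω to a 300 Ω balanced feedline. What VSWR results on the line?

VSWR ≈ 1.96

Γ = (Z_L − Z_0)/(Z_L + Z_0) = (262 − j103)/(862 − j103)
|Γ| = 282/868 = 0.324
VSWR = (1 + |Γ|)/(1 − |Γ|) = 1.32/0.676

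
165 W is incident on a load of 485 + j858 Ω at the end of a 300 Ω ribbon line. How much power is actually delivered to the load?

|Γ| = |(185 + j858)/(785 + j858)| = 0.755
|Γ|² = 0.57
P_refl = |Γ|²·P_inc = 94 W, P_del = (1 − |Γ|²)·P_inc = 71 W

P_delivered ≈ 71 W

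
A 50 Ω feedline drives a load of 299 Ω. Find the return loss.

RL ≈ 2.93 dB

Γ = (299 − 50)/(299 + 50) = 0.713
RL = −20·log₁₀|Γ| = −20·log₁₀(0.713)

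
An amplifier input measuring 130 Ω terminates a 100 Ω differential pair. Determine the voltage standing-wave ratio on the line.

VSWR ≈ 1.3

For a purely resistive load, VSWR = R_L/Z_0 or Z_0/R_L (whichever > 1) = 130/100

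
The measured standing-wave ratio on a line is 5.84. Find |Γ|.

|Γ| = (S − 1)/(S + 1) = (5.84 − 1)/(5.84 + 1) = 4.84/6.84

|Γ| ≈ 0.708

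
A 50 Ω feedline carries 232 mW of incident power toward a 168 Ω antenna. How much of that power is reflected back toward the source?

P_reflected ≈ 68 mW

Γ = (168 − 50)/(168 + 50) = 0.541
|Γ|² = 0.293
P_refl = |Γ|²·P_inc = 68 mW, P_del = (1 − |Γ|²)·P_inc = 164 mW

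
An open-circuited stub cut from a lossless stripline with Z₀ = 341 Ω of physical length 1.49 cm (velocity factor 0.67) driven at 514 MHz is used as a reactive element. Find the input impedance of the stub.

λ = v/f = 0.67·c / 514 MHz = 0.391 m
βl = 2π·l/λ = 2π × 0.0381 = 13.7°
tan(βl) = 0.244
For an open-circuited stub, Z_in = −jZ_0·cot(βl) = −jZ_0/tan(βl)

Z_in ≈ −j1400 Ω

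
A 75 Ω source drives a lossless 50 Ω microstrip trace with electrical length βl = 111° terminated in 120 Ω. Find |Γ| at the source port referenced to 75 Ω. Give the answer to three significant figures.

tan(βl) = -2.61
Z_in = Z_0·(Z_L + jZ_0·tanβl)/(Z_0 + jZ_L·tanβl) = 23.3 + j15.5 Ω
Γ_s = (Z_in − Z_s)/(Z_in + Z_s) = (-51.7 + j15.5)/(98.3 + j15.5), |Γ_s| = 0.542

|Γ| ≈ 0.542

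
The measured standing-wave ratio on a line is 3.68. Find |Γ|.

|Γ| = (S − 1)/(S + 1) = (3.68 − 1)/(3.68 + 1) = 2.68/4.68

|Γ| ≈ 0.573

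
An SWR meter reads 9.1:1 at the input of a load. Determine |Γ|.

|Γ| = (S − 1)/(S + 1) = (9.1 − 1)/(9.1 + 1) = 8.1/10.1

|Γ| ≈ 0.802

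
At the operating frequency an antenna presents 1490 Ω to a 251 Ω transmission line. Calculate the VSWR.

For a purely resistive load, VSWR = R_L/Z_0 or Z_0/R_L (whichever > 1) = 1490/251

VSWR ≈ 5.94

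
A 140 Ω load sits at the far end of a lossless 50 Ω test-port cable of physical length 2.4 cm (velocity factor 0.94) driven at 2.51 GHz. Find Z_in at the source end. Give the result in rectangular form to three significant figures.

Z_in ≈ 18.7 − j10.1 Ω

λ = v/f = 0.94·c / 2.51 GHz = 0.112 m
βl = 2π·l/λ = 2π × 0.214 = 76.9°
tan(βl) = tan(76.9°) = 4.3
Z_in = Z_0·(Z_L + jZ_0·tanβl)/(Z_0 + jZ_L·tanβl)
     = 50·(140 + j215)/(50 + j602)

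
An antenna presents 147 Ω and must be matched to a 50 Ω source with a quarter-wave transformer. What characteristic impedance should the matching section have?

Z_qwt ≈ 85.7 Ω

Z_qwt = √(Z_0·R_L) = √(50 × 147) = √7350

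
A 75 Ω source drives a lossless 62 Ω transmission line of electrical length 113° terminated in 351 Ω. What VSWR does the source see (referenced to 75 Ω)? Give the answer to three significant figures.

tan(βl) = -2.36
Z_in = Z_0·(Z_L + jZ_0·tanβl)/(Z_0 + jZ_L·tanβl) = 12.9 + j25.4 Ω
Γ_s = (Z_in − Z_s)/(Z_in + Z_s) = (-62.1 + j25.4)/(87.9 + j25.4), |Γ_s| = 0.734
VSWR = (1 + |Γ_s|)/(1 − |Γ_s|)

VSWR ≈ 6.52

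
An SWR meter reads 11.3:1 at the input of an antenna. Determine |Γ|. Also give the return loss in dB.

|Γ| = (S − 1)/(S + 1) = (11.3 − 1)/(11.3 + 1) = 10.3/12.3
RL = −20·log₁₀|Γ| = −20·log₁₀(0.837)

|Γ| ≈ 0.837; return loss ≈ 1.54 dB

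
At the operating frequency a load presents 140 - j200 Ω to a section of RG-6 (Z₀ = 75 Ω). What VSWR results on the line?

Γ = (Z_L − Z_0)/(Z_L + Z_0) = (65 − j200)/(215 − j200)
|Γ| = 210/294 = 0.716
VSWR = (1 + |Γ|)/(1 − |Γ|) = 1.72/0.284

VSWR ≈ 6.05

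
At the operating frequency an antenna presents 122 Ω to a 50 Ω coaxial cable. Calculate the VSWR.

For a purely resistive load, VSWR = R_L/Z_0 or Z_0/R_L (whichever > 1) = 122/50

VSWR ≈ 2.44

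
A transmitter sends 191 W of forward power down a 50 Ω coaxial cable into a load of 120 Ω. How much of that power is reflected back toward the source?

P_reflected ≈ 32.4 W

Γ = (120 − 50)/(120 + 50) = 0.412
|Γ|² = 0.17
P_refl = |Γ|²·P_inc = 32.4 W, P_del = (1 − |Γ|²)·P_inc = 159 W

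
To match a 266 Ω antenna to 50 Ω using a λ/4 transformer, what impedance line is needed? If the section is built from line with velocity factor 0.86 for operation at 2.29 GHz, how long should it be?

Z_qwt ≈ 115 Ω; length ≈ 2.82 cm

Z_qwt = √(Z_0·R_L) = √(50 × 266) = √13300
λ = 0.86·c/f = 0.113 m, so l = λ/4 = 0.0282 m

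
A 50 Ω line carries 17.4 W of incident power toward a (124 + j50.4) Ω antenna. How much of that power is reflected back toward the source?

P_reflected ≈ 4.25 W

|Γ| = |(74 + j50.4)/(174 + j50.4)| = 0.494
|Γ|² = 0.244
P_refl = |Γ|²·P_inc = 4.25 W, P_del = (1 − |Γ|²)·P_inc = 13.1 W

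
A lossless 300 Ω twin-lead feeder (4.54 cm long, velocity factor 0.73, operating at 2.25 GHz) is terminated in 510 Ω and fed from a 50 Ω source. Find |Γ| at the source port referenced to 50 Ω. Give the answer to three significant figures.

|Γ| ≈ 0.817

λ = v/f = 0.73·c / 2.25 GHz = 0.0973 m
βl = 2π·l/λ = 2π × 0.466 = 168°
tan(βl) = -0.214
Z_in = Z_0·(Z_L + jZ_0·tanβl)/(Z_0 + jZ_L·tanβl) = 471 + j107 Ω
Γ_s = (Z_in − Z_s)/(Z_in + Z_s) = (421 + j107)/(521 + j107), |Γ_s| = 0.817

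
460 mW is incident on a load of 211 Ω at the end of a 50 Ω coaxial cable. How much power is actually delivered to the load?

Γ = (211 − 50)/(211 + 50) = 0.617
|Γ|² = 0.381
P_refl = |Γ|²·P_inc = 175 mW, P_del = (1 − |Γ|²)·P_inc = 285 mW

P_delivered ≈ 285 mW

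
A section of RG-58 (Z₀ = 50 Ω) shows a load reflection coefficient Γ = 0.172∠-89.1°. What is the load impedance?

Z_L ≈ 47.4 − j16.8 Ω

Z_L = Z_0·(1 + Γ)/(1 − Γ) = 50·(1 − j0.172)/(0.997 + j0.172)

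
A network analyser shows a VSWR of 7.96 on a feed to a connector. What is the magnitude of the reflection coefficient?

|Γ| ≈ 0.777

|Γ| = (S − 1)/(S + 1) = (7.96 − 1)/(7.96 + 1) = 6.96/8.96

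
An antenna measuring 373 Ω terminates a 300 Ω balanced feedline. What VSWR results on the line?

Γ = (373 − 300)/(373 + 300) = 0.108
VSWR = (1 + 0.108)/(1 − 0.108)

VSWR ≈ 1.24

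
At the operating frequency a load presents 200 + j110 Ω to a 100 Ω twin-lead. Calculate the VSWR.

VSWR ≈ 2.74

Γ = (Z_L − Z_0)/(Z_L + Z_0) = (100 + j110)/(300 + j110)
|Γ| = 149/320 = 0.465
VSWR = (1 + |Γ|)/(1 − |Γ|) = 1.47/0.535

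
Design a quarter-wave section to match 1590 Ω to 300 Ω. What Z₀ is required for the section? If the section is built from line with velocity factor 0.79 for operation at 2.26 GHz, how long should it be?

Z_qwt ≈ 691 Ω; length ≈ 2.62 cm

Z_qwt = √(Z_0·R_L) = √(300 × 1590) = √477000
λ = 0.79·c/f = 0.105 m, so l = λ/4 = 0.0262 m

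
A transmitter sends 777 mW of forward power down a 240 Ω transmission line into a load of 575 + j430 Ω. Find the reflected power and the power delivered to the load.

|Γ| = |(335 + j430)/(815 + j430)| = 0.592
|Γ|² = 0.35
P_refl = |Γ|²·P_inc = 272 mW, P_del = (1 − |Γ|²)·P_inc = 505 mW

P_reflected ≈ 272 mW; P_delivered ≈ 505 mW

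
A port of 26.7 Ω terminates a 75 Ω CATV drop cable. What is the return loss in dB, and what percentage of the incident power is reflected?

RL ≈ 6.47 dB; 22.6% of incident power reflected

Γ = (26.7 − 75)/(26.7 + 75) = -0.475
RL = −20·log₁₀(0.475) = 6.47 dB
P_refl/P_inc = |Γ|² = 0.226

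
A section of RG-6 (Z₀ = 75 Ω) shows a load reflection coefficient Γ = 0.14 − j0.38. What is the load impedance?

Z_L = Z_0·(1 + Γ)/(1 − Γ) = 75·(1.14 − j0.38)/(0.86 + j0.38)

Z_L ≈ 70.9 − j64.5 Ω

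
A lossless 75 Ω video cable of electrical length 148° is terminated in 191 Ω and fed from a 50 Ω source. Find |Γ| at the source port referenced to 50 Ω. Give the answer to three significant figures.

|Γ| ≈ 0.532

tan(βl) = -0.625
Z_in = Z_0·(Z_L + jZ_0·tanβl)/(Z_0 + jZ_L·tanβl) = 75.2 + j72.8 Ω
Γ_s = (Z_in − Z_s)/(Z_in + Z_s) = (25.2 + j72.8)/(125 + j72.8), |Γ_s| = 0.532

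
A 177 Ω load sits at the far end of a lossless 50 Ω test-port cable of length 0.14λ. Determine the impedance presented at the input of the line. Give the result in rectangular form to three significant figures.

βl = 2π × 0.14 = 50.4°
tan(βl) = tan(50.4°) = 1.21
Z_in = Z_0·(Z_L + jZ_0·tanβl)/(Z_0 + jZ_L·tanβl)
     = 50·(177 + j60.4)/(50 + j214)

Z_in ≈ 22.6 − j36.1 Ω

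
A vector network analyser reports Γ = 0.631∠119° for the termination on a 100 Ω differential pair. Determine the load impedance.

Z_L = Z_0·(1 + Γ)/(1 − Γ) = 100·(0.694 + j0.552)/(1.31 − j0.552)

Z_L ≈ 29.9 + j54.9 Ω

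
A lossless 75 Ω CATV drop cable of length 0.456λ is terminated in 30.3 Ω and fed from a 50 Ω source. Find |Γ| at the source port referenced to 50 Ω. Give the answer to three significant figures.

βl = 2π × 0.456 = 164°
tan(βl) = -0.284
Z_in = Z_0·(Z_L + jZ_0·tanβl)/(Z_0 + jZ_L·tanβl) = 32.3 − j17.6 Ω
Γ_s = (Z_in − Z_s)/(Z_in + Z_s) = (-17.7 − j17.6)/(82.3 − j17.6), |Γ_s| = 0.296

|Γ| ≈ 0.296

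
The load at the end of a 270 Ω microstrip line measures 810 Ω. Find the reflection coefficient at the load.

Γ = 0.5

Γ = (Z_L − Z_0)/(Z_L + Z_0) = (810 − 270)/(810 + 270) = 540/1080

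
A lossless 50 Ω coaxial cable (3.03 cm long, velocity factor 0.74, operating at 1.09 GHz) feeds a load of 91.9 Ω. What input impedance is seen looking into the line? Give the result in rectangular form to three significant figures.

Z_in ≈ 36.2 − j22.4 Ω

λ = v/f = 0.74·c / 1.09 GHz = 0.204 m
βl = 2π·l/λ = 2π × 0.149 = 53.6°
tan(βl) = tan(53.6°) = 1.35
Z_in = Z_0·(Z_L + jZ_0·tanβl)/(Z_0 + jZ_L·tanβl)
     = 50·(91.9 + j67.7)/(50 + j124)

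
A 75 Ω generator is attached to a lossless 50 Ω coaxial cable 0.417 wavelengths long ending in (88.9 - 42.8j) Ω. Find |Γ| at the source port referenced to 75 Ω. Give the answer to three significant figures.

|Γ| ≈ 0.262

βl = 2π × 0.417 = 150°
tan(βl) = -0.575
Z_in = Z_0·(Z_L + jZ_0·tanβl)/(Z_0 + jZ_L·tanβl) = 90.8 + j41.8 Ω
Γ_s = (Z_in − Z_s)/(Z_in + Z_s) = (15.8 + j41.8)/(166 + j41.8), |Γ_s| = 0.262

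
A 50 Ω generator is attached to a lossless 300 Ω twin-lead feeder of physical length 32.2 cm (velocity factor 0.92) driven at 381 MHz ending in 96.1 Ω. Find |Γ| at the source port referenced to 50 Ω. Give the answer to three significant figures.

|Γ| ≈ 0.608

λ = v/f = 0.92·c / 381 MHz = 0.724 m
βl = 2π·l/λ = 2π × 0.445 = 160°
tan(βl) = -0.364
Z_in = Z_0·(Z_L + jZ_0·tanβl)/(Z_0 + jZ_L·tanβl) = 107 − j96.6 Ω
Γ_s = (Z_in − Z_s)/(Z_in + Z_s) = (57.3 − j96.6)/(157 − j96.6), |Γ_s| = 0.608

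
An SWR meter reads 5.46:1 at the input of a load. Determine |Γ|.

|Γ| = (S − 1)/(S + 1) = (5.46 − 1)/(5.46 + 1) = 4.46/6.46

|Γ| ≈ 0.69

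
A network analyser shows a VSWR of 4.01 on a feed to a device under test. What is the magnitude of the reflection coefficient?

|Γ| ≈ 0.601

|Γ| = (S − 1)/(S + 1) = (4.01 − 1)/(4.01 + 1) = 3.01/5.01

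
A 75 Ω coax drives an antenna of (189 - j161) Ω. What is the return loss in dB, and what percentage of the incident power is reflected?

Γ = (114 − j161)/(264 − j161), |Γ| = 0.638
RL = −20·log₁₀(0.638) = 3.9 dB
P_refl/P_inc = |Γ|² = 0.407

RL ≈ 3.9 dB; 40.7% of incident power reflected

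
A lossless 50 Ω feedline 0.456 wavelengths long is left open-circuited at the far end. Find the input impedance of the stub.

βl = 2π × 0.456 = 164°
tan(βl) = -0.284
For an open-circuited stub, Z_in = −jZ_0·cot(βl) = −jZ_0/tan(βl)

Z_in ≈ +j176 Ω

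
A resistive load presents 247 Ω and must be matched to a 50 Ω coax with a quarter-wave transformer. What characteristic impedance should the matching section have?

Z_qwt = √(Z_0·R_L) = √(50 × 247) = √12350

Z_qwt ≈ 111 Ω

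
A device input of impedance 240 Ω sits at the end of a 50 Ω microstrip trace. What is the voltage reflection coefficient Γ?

Γ = 0.655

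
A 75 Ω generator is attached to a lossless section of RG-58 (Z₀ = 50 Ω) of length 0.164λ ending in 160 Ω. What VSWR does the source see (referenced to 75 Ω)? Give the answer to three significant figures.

βl = 2π × 0.164 = 59°
tan(βl) = 1.67
Z_in = Z_0·(Z_L + jZ_0·tanβl)/(Z_0 + jZ_L·tanβl) = 20.5 − j26.1 Ω
Γ_s = (Z_in − Z_s)/(Z_in + Z_s) = (-54.5 − j26.1)/(95.5 − j26.1), |Γ_s| = 0.61
VSWR = (1 + |Γ_s|)/(1 − |Γ_s|)

VSWR ≈ 4.13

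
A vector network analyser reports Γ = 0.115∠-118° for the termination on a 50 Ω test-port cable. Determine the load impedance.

Z_L ≈ 44 − j9.06 Ω

Z_L = Z_0·(1 + Γ)/(1 − Γ) = 50·(0.946 − j0.102)/(1.05 + j0.102)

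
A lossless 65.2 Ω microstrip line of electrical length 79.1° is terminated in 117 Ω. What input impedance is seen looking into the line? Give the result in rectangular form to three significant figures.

tan(βl) = tan(79.1°) = 5.19
Z_in = Z_0·(Z_L + jZ_0·tanβl)/(Z_0 + jZ_L·tanβl)
     = 65.2·(117 + j339)/(65.2 + j608)

Z_in ≈ 37.3 − j8.56 Ω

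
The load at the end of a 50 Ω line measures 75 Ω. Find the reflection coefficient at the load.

Γ = 0.2

Γ = (Z_L − Z_0)/(Z_L + Z_0) = (75 − 50)/(75 + 50) = 25/125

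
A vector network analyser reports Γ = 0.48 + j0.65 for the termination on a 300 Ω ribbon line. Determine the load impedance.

Z_L = Z_0·(1 + Γ)/(1 − Γ) = 300·(1.48 + j0.65)/(0.52 − j0.65)

Z_L ≈ 150 + j563 Ω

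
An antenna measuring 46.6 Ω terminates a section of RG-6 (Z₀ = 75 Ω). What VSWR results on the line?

VSWR ≈ 1.61

Γ = (46.6 − 75)/(46.6 + 75) = -0.234
VSWR = (1 + 0.234)/(1 − 0.234)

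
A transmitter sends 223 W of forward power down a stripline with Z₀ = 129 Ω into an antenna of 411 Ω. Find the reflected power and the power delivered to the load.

Γ = (411 − 129)/(411 + 129) = 0.522
|Γ|² = 0.273
P_refl = |Γ|²·P_inc = 60.8 W, P_del = (1 − |Γ|²)·P_inc = 162 W

P_reflected ≈ 60.8 W; P_delivered ≈ 162 W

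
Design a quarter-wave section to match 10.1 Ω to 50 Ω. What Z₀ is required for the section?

Z_qwt = √(Z_0·R_L) = √(50 × 10.1) = √505

Z_qwt ≈ 22.5 Ω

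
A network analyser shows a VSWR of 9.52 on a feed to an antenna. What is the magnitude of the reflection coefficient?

|Γ| ≈ 0.81

|Γ| = (S − 1)/(S + 1) = (9.52 − 1)/(9.52 + 1) = 8.52/10.5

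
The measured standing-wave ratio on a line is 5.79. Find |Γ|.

|Γ| = (S − 1)/(S + 1) = (5.79 − 1)/(5.79 + 1) = 4.79/6.79

|Γ| ≈ 0.705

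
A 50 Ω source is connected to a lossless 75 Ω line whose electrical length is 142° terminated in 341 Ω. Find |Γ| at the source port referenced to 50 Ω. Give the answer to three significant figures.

|Γ| ≈ 0.688

tan(βl) = -0.781
Z_in = Z_0·(Z_L + jZ_0·tanβl)/(Z_0 + jZ_L·tanβl) = 40.3 + j84.6 Ω
Γ_s = (Z_in − Z_s)/(Z_in + Z_s) = (-9.68 + j84.6)/(90.3 + j84.6), |Γ_s| = 0.688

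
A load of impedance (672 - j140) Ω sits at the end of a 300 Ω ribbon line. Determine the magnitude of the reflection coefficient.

Γ = (Z_L − Z_0)/(Z_L + Z_0) = (372 − j140)/(972 − j140)
|Γ| = 397/982

|Γ| ≈ 0.405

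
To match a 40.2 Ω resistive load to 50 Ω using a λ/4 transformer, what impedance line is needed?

Z_qwt ≈ 44.8 Ω

Z_qwt = √(Z_0·R_L) = √(50 × 40.2) = √2010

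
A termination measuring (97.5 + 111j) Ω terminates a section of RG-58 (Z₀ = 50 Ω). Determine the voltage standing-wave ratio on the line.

Γ = (Z_L − Z_0)/(Z_L + Z_0) = (47.5 + j111)/(147.5 + j111)
|Γ| = 121/185 = 0.654
VSWR = (1 + |Γ|)/(1 − |Γ|) = 1.65/0.346

VSWR ≈ 4.78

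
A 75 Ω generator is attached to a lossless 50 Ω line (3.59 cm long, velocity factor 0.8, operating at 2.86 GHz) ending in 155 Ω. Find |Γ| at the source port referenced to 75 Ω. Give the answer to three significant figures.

λ = v/f = 0.8·c / 2.86 GHz = 0.0839 m
βl = 2π·l/λ = 2π × 0.428 = 154°
tan(βl) = -0.487
Z_in = Z_0·(Z_L + jZ_0·tanβl)/(Z_0 + jZ_L·tanβl) = 58.4 + j63.9 Ω
Γ_s = (Z_in − Z_s)/(Z_in + Z_s) = (-16.6 + j63.9)/(133 + j63.9), |Γ_s| = 0.446

|Γ| ≈ 0.446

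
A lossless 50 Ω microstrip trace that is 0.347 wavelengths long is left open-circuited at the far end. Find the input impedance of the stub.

βl = 2π × 0.347 = 125°
tan(βl) = -1.43
For an open-circuited stub, Z_in = −jZ_0·cot(βl) = −jZ_0/tan(βl)

Z_in ≈ +j34.9 Ω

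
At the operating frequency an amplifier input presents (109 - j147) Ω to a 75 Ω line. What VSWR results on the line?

Γ = (Z_L − Z_0)/(Z_L + Z_0) = (34 − j147)/(184 − j147)
|Γ| = 151/236 = 0.641
VSWR = (1 + |Γ|)/(1 − |Γ|) = 1.64/0.359

VSWR ≈ 4.57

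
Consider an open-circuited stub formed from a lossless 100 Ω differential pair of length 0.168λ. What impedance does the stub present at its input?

βl = 2π × 0.168 = 60.5°
tan(βl) = 1.77
For an open-circuited stub, Z_in = −jZ_0·cot(βl) = −jZ_0/tan(βl)

Z_in ≈ −j56.6 Ω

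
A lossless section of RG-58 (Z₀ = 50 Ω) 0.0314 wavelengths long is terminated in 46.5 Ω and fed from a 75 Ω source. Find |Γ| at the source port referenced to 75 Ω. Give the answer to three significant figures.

βl = 2π × 0.0314 = 11.3°
tan(βl) = 0.2
Z_in = Z_0·(Z_L + jZ_0·tanβl)/(Z_0 + jZ_L·tanβl) = 46.7 + j1.31 Ω
Γ_s = (Z_in − Z_s)/(Z_in + Z_s) = (-28.3 + j1.31)/(122 + j1.31), |Γ_s| = 0.232

|Γ| ≈ 0.232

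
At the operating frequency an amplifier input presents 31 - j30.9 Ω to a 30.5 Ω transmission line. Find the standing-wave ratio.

Γ = (Z_L − Z_0)/(Z_L + Z_0) = (0.5 − j30.9)/(61.5 − j30.9)
|Γ| = 30.9/68.8 = 0.449
VSWR = (1 + |Γ|)/(1 − |Γ|) = 1.45/0.551

VSWR ≈ 2.63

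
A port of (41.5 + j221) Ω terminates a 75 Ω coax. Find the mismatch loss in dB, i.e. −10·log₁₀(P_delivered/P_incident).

Γ = (-33.5 + j221)/(116.5 + j221), |Γ| = 0.895
|Γ|² = 0.801, so P_del/P_inc = 1 − |Γ|² = 0.199
ML = −10·log₁₀(1 − |Γ|²)

mismatch loss ≈ 7 dB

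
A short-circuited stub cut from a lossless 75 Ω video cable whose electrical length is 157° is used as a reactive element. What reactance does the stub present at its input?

tan(βl) = -0.424
For a short-circuited stub, Z_in = jZ_0·tan(βl)

X_in ≈ -31.8 Ω (capacitive)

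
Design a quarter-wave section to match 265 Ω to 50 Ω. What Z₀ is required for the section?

Z_qwt = √(Z_0·R_L) = √(50 × 265) = √13250

Z_qwt ≈ 115 Ω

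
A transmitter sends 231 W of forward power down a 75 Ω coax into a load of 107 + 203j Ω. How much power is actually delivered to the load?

|Γ| = |(32 + j203)/(182 + j203)| = 0.754
|Γ|² = 0.568
P_refl = |Γ|²·P_inc = 131 W, P_del = (1 − |Γ|²)·P_inc = 99.8 W

P_delivered ≈ 99.8 W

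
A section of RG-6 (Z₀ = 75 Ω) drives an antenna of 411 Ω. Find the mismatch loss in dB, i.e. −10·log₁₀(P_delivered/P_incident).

mismatch loss ≈ 2.82 dB

Γ = (411 − 75)/(411 + 75) = 0.691
|Γ|² = 0.478, so P_del/P_inc = 1 − |Γ|² = 0.522
ML = −10·log₁₀(1 − |Γ|²)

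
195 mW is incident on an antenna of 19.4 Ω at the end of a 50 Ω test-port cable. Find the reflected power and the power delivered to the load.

Γ = (19.4 − 50)/(19.4 + 50) = -0.441
|Γ|² = 0.194
P_refl = |Γ|²·P_inc = 37.9 mW, P_del = (1 − |Γ|²)·P_inc = 157 mW

P_reflected ≈ 37.9 mW; P_delivered ≈ 157 mW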